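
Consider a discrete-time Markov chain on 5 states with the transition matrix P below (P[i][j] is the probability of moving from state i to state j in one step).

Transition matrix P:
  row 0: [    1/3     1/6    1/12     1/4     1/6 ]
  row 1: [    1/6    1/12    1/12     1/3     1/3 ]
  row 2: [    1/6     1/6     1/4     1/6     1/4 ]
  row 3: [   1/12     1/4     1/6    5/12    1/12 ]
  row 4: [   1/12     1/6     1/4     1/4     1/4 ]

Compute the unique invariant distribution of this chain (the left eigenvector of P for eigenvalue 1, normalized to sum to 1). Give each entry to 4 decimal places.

Balance equations π_j = Σ_i π_i·P[i][j]:
  π_0 = 1/3·π_0 + 1/6·π_1 + 1/6·π_2 + 1/12·π_3 + 1/12·π_4
  π_1 = 1/6·π_0 + 1/12·π_1 + 1/6·π_2 + 1/4·π_3 + 1/6·π_4
  π_2 = 1/12·π_0 + 1/12·π_1 + 1/4·π_2 + 1/6·π_3 + 1/4·π_4
  π_3 = 1/4·π_0 + 1/3·π_1 + 1/6·π_2 + 5/12·π_3 + 1/4·π_4
  normalize: π_0 + π_1 + π_2 + π_3 + π_4 = 1
Solving the linear system gives exactly π = [2104/14053, 2487/14053, 2396/14053, 325/1081, 2841/14053].

π = [0.1497, 0.1770, 0.1705, 0.3006, 0.2022]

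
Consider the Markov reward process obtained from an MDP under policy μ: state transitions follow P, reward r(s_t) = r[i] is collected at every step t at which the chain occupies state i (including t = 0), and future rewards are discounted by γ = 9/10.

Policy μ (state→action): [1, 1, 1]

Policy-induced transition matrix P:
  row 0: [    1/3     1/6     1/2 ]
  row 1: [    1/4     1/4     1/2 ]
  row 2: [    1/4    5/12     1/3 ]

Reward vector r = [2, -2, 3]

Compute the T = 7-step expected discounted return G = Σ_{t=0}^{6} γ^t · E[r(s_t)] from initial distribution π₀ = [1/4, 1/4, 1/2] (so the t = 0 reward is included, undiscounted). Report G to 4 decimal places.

G = 6.6489

t=0: π = [0.2500, 0.2500, 0.5000], E[r] = 1.5000, γ^t·E[r] = 1.500000, running G = 1.500000
t=1: π = [0.2708, 0.3125, 0.4167], E[r] = 1.1667, γ^t·E[r] = 1.050000, running G = 2.550000
t=2: π = [0.2726, 0.2969, 0.4306], E[r] = 1.2431, γ^t·E[r] = 1.006875, running G = 3.556875
t=3: π = [0.2727, 0.2990, 0.4282], E[r] = 1.2321, γ^t·E[r] = 0.898172, running G = 4.455047
t=4: π = [0.2727, 0.2986, 0.4286], E[r] = 1.2340, γ^t·E[r] = 0.809652, running G = 5.264699
t=5: π = [0.2727, 0.2987, 0.4286], E[r] = 1.2337, γ^t·E[r] = 0.728499, running G = 5.993198
t=6: π = [0.2727, 0.2987, 0.4286], E[r] = 1.2338, γ^t·E[r] = 0.655678, running G = 6.648876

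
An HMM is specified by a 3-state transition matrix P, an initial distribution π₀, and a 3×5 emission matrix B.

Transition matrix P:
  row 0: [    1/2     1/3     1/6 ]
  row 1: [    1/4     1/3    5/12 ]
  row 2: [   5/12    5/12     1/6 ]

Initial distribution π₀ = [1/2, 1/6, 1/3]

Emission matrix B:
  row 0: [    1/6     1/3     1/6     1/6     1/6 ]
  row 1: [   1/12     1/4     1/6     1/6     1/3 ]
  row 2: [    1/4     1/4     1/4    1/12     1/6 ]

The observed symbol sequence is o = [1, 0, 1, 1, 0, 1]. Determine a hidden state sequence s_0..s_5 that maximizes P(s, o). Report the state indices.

path = [0, 0, 0, 0, 0, 0]

t=0: δ = [1.667e-01, 4.167e-02, 8.333e-02]  (obs o_0=1)
t=1: δ = [1.389e-02, 4.630e-03, 6.944e-03]  ψ = [0, 0, 0]  (obs o_1=0)
t=2: δ = [2.315e-03, 1.157e-03, 5.787e-04]  ψ = [0, 0, 0]  (obs o_2=1)
t=3: δ = [3.858e-04, 1.929e-04, 1.206e-04]  ψ = [0, 0, 1]  (obs o_3=1)
t=4: δ = [3.215e-05, 1.072e-05, 2.009e-05]  ψ = [0, 0, 1]  (obs o_4=0)
t=5: δ = [5.358e-06, 2.679e-06, 1.340e-06]  ψ = [0, 0, 0]  (obs o_5=1)
backtrack: best end state = 0; path = [0, 0, 0, 0, 0, 0]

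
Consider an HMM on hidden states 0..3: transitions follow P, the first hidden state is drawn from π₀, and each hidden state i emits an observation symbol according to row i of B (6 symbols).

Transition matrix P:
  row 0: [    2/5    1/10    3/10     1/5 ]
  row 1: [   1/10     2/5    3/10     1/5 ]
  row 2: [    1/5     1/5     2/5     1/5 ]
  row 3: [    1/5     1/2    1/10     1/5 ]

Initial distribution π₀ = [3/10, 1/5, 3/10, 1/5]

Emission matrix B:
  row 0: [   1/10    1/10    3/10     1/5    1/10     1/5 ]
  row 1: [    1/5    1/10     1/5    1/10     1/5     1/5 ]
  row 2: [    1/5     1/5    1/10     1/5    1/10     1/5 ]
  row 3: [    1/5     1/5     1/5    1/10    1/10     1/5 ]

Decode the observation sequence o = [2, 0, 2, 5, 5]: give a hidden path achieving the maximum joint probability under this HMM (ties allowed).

path = [0, 0, 0, 0, 0]

t=0: δ = [9.000e-02, 4.000e-02, 3.000e-02, 4.000e-02]  (obs o_0=2)
t=1: δ = [3.600e-03, 4.000e-03, 5.400e-03, 3.600e-03]  ψ = [0, 3, 0, 0]  (obs o_1=0)
t=2: δ = [4.320e-04, 3.600e-04, 2.160e-04, 2.160e-04]  ψ = [0, 3, 2, 2]  (obs o_2=2)
t=3: δ = [3.456e-05, 2.880e-05, 2.592e-05, 1.728e-05]  ψ = [0, 1, 0, 0]  (obs o_3=5)
t=4: δ = [2.765e-06, 2.304e-06, 2.074e-06, 1.382e-06]  ψ = [0, 1, 0, 0]  (obs o_4=5)
backtrack: best end state = 0; path = [0, 0, 0, 0, 0]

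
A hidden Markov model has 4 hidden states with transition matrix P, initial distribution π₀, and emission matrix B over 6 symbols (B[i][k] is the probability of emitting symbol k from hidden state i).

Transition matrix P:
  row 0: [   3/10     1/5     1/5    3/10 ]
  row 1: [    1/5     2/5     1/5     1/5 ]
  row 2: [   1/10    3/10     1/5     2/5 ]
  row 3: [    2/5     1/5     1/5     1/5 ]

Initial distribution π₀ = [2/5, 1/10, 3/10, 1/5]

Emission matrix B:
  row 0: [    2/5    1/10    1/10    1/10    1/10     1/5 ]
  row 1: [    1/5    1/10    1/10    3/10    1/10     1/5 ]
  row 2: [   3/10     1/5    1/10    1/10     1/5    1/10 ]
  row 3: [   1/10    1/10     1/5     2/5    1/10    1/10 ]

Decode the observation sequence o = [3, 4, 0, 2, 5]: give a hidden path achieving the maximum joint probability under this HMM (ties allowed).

path = [3, 0, 0, 3, 0]

t=0: δ = [4.000e-02, 3.000e-02, 3.000e-02, 8.000e-02]  (obs o_0=3)
t=1: δ = [3.200e-03, 1.600e-03, 3.200e-03, 1.600e-03]  ψ = [3, 3, 3, 3]  (obs o_1=4)
t=2: δ = [3.840e-04, 1.920e-04, 1.920e-04, 1.280e-04]  ψ = [0, 2, 0, 2]  (obs o_2=0)
t=3: δ = [1.152e-05, 7.680e-06, 7.680e-06, 2.304e-05]  ψ = [0, 0, 0, 0]  (obs o_3=2)
t=4: δ = [1.843e-06, 9.216e-07, 4.608e-07, 4.608e-07]  ψ = [3, 3, 3, 3]  (obs o_4=5)
backtrack: best end state = 0; path = [3, 0, 0, 3, 0]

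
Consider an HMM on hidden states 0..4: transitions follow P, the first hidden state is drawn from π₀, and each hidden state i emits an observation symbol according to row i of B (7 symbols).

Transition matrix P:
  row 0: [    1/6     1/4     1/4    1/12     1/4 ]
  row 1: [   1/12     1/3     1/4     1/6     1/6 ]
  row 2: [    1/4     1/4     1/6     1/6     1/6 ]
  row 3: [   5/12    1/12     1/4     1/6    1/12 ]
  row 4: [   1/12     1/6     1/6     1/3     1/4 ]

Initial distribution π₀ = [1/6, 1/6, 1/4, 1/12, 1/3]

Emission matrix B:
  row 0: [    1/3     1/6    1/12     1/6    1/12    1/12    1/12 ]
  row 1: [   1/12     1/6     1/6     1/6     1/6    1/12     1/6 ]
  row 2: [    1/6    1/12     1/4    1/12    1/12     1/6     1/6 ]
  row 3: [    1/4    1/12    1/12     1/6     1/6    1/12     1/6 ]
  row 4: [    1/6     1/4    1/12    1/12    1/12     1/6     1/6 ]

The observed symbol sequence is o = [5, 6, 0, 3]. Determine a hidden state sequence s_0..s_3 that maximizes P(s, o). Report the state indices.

path = [4, 3, 0, 1]

t=0: δ = [1.389e-02, 1.389e-02, 4.167e-02, 6.944e-03, 5.556e-02]  (obs o_0=5)
t=1: δ = [8.681e-04, 1.736e-03, 1.543e-03, 3.086e-03, 2.315e-03]  ψ = [2, 2, 4, 4, 4]  (obs o_1=6)
t=2: δ = [4.287e-04, 4.823e-05, 1.286e-04, 1.929e-04, 9.645e-05]  ψ = [3, 1, 3, 4, 4]  (obs o_2=0)
t=3: δ = [1.340e-05, 1.786e-05, 8.931e-06, 5.954e-06, 8.931e-06]  ψ = [3, 0, 0, 0, 0]  (obs o_3=3)
backtrack: best end state = 1; path = [4, 3, 0, 1]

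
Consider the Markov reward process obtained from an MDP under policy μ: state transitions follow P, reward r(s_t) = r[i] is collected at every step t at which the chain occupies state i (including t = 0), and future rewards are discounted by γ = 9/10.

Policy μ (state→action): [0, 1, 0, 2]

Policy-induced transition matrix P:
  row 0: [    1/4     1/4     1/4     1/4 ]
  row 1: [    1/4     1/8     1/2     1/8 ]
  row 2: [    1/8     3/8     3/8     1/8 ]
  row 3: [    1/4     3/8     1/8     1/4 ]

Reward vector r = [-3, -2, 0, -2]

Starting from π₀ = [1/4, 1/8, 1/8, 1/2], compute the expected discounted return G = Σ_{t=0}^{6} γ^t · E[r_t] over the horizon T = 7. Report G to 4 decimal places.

G = -8.6887

t=0: π = [0.2500, 0.1250, 0.1250, 0.5000], E[r] = -2.0000, γ^t·E[r] = -2.000000, running G = -2.000000
t=1: π = [0.2344, 0.3125, 0.2344, 0.2188], E[r] = -1.7656, γ^t·E[r] = -1.589063, running G = -3.589063
t=2: π = [0.2207, 0.2676, 0.3301, 0.1816], E[r] = -1.5605, γ^t·E[r] = -1.264043, running G = -4.853105
t=3: π = [0.2087, 0.2805, 0.3354, 0.1753], E[r] = -1.5378, γ^t·E[r] = -1.121087, running G = -5.974192
t=4: π = [0.2081, 0.2788, 0.3401, 0.1730], E[r] = -1.5278, γ^t·E[r] = -1.002371, running G = -6.976563
t=5: π = [0.2075, 0.2793, 0.3406, 0.1726], E[r] = -1.5263, γ^t·E[r] = -0.901269, running G = -7.877831
t=6: π = [0.2074, 0.2792, 0.3408, 0.1725], E[r] = -1.5258, γ^t·E[r] = -0.810867, running G = -8.688698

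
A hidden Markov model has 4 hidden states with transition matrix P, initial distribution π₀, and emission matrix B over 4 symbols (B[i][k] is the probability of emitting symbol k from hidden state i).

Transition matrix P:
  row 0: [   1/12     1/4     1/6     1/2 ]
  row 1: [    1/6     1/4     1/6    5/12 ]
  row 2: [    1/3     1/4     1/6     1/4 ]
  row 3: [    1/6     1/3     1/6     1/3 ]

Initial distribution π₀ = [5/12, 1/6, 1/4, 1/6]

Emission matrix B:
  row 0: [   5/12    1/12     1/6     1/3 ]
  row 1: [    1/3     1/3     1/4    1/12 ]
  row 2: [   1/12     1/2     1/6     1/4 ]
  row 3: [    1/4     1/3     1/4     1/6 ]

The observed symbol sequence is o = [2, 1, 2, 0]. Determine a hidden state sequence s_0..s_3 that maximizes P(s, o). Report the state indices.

t=0: δ = [6.944e-02, 4.167e-02, 4.167e-02, 4.167e-02]  (obs o_0=2)
t=1: δ = [1.157e-03, 5.787e-03, 5.787e-03, 1.157e-02]  ψ = [2, 0, 0, 0]  (obs o_1=1)
t=2: δ = [3.215e-04, 9.645e-04, 3.215e-04, 9.645e-04]  ψ = [2, 3, 3, 3]  (obs o_2=2)
t=3: δ = [6.698e-05, 1.072e-04, 1.340e-05, 1.005e-04]  ψ = [1, 3, 1, 1]  (obs o_3=0)
backtrack: best end state = 1; path = [0, 3, 3, 1]

path = [0, 3, 3, 1]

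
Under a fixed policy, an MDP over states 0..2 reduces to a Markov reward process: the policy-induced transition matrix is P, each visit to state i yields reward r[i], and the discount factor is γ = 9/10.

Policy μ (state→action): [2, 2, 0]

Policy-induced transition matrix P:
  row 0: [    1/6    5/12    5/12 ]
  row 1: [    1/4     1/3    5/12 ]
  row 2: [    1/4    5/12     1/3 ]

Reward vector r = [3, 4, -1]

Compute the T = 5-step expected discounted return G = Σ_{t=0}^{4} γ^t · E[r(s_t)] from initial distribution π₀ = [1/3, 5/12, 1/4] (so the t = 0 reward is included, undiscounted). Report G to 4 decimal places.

G = 8.0909

t=0: π = [0.3333, 0.4167, 0.2500], E[r] = 2.4167, γ^t·E[r] = 2.416667, running G = 2.416667
t=1: π = [0.2222, 0.3819, 0.3958], E[r] = 1.7986, γ^t·E[r] = 1.618750, running G = 4.035417
t=2: π = [0.2315, 0.3848, 0.3837], E[r] = 1.8501, γ^t·E[r] = 1.498594, running G = 5.534010
t=3: π = [0.2307, 0.3846, 0.3847], E[r] = 1.8458, γ^t·E[r] = 1.345605, running G = 6.879616
t=4: π = [0.2308, 0.3846, 0.3846], E[r] = 1.8462, γ^t·E[r] = 1.211280, running G = 8.090895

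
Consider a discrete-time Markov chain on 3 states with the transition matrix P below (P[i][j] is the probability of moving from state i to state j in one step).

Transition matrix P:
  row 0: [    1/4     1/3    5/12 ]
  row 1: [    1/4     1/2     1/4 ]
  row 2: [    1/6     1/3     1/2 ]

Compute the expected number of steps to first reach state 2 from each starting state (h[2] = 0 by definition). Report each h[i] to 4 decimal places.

h = [2.8571, 3.4286, 0.0000]

First-step conditioning: h[2] = 0; for i ≠ 2, h[i] = 1 + Σ_k P[i][k]·h[k].
  h[0] = 1 + 1/4·h[0] + 1/3·h[1]
  h[1] = 1 + 1/4·h[0] + 1/2·h[1]
Solving the 2×2 linear system over states ≠ 2 gives exactly h = [20/7, 24/7, 0] (h[2] = 0 is the target).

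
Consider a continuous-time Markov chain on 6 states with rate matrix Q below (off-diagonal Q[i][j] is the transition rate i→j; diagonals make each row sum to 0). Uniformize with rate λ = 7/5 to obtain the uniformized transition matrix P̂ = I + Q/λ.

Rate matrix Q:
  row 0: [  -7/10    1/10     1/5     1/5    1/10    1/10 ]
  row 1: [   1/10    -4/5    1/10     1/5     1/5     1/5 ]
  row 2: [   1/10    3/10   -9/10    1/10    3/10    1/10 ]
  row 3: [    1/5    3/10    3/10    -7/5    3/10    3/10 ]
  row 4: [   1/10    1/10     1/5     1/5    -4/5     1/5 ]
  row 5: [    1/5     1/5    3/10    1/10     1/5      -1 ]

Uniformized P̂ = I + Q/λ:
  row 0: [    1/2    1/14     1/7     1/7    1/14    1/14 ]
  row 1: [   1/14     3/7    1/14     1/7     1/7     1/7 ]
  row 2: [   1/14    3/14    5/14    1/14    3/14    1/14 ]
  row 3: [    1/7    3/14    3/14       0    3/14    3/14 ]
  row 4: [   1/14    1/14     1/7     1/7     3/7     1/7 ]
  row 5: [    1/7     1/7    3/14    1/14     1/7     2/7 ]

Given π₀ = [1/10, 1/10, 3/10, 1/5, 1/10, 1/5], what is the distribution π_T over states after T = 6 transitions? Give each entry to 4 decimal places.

π = [0.1561, 0.1923, 0.1871, 0.1041, 0.2136, 0.1468]

t=0: π = [0.1000, 0.1000, 0.3000, 0.2000, 0.1000, 0.2000]
t=1: π = [0.1429, 0.1929, 0.2286, 0.0786, 0.2000, 0.1571]
t=2: π = [0.1495, 0.1954, 0.1949, 0.1041, 0.2117, 0.1444]
t=3: π = [0.1532, 0.1942, 0.1884, 0.1038, 0.2140, 0.1463]
t=4: π = [0.1550, 0.1930, 0.1872, 0.1041, 0.2139, 0.1468]
t=5: π = [0.1558, 0.1925, 0.1871, 0.1041, 0.2137, 0.1468]
t=6: π = [0.1561, 0.1923, 0.1871, 0.1041, 0.2136, 0.1468]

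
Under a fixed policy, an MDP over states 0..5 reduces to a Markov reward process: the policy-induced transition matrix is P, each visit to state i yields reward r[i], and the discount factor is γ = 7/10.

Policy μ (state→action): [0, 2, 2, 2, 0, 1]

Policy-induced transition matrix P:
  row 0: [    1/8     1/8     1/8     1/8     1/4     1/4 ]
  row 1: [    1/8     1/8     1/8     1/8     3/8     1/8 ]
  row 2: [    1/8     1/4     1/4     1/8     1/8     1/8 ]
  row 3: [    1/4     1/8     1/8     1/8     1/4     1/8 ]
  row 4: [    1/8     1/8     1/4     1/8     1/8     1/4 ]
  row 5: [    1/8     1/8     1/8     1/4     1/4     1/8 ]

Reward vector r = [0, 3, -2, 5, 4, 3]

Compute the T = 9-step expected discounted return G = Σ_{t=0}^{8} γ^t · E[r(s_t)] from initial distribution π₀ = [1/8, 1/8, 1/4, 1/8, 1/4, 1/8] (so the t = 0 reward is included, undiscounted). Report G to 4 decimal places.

G = 6.6788

t=0: π = [0.1250, 0.1250, 0.2500, 0.1250, 0.2500, 0.1250], E[r] = 1.8750, γ^t·E[r] = 1.875000, running G = 1.875000
t=1: π = [0.1406, 0.1563, 0.1875, 0.1406, 0.2031, 0.1719], E[r] = 2.1250, γ^t·E[r] = 1.487500, running G = 3.362500
t=2: π = [0.1426, 0.1484, 0.1738, 0.1465, 0.2207, 0.1680], E[r] = 2.2168, γ^t·E[r] = 1.086230, running G = 4.448730
t=3: π = [0.1433, 0.1467, 0.1743, 0.1460, 0.2192, 0.1704], E[r] = 2.2097, γ^t·E[r] = 0.757933, running G = 5.206663
t=4: π = [0.1432, 0.1468, 0.1742, 0.1463, 0.2191, 0.1703], E[r] = 2.2110, γ^t·E[r] = 0.530868, running G = 5.737531
t=5: π = [0.1433, 0.1468, 0.1742, 0.1463, 0.2192, 0.1703], E[r] = 2.2111, γ^t·E[r] = 0.371613, running G = 6.109144
t=6: π = [0.1433, 0.1468, 0.1742, 0.1463, 0.2192, 0.1703], E[r] = 2.2111, γ^t·E[r] = 0.260128, running G = 6.369272
t=7: π = [0.1433, 0.1468, 0.1742, 0.1463, 0.2192, 0.1703], E[r] = 2.2111, γ^t·E[r] = 0.182090, running G = 6.551362
t=8: π = [0.1433, 0.1468, 0.1742, 0.1463, 0.2192, 0.1703], E[r] = 2.2111, γ^t·E[r] = 0.127463, running G = 6.678825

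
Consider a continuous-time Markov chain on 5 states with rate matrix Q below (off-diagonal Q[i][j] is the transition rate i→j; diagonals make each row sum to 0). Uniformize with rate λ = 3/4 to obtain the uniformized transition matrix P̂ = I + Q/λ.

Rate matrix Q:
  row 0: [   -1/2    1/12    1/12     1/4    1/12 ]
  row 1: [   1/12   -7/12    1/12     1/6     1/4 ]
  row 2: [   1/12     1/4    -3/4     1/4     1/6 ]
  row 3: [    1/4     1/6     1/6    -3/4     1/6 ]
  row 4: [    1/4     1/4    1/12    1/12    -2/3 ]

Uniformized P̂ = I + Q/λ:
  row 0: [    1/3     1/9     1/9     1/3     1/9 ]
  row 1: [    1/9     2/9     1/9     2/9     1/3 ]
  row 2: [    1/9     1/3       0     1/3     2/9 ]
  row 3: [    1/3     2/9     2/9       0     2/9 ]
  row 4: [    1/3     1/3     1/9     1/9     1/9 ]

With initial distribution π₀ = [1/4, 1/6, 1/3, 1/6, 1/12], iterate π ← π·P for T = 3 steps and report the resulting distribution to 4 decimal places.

t=0: π = [0.2500, 0.1667, 0.3333, 0.1667, 0.0833]
t=1: π = [0.2222, 0.2407, 0.0926, 0.2407, 0.2037]
t=2: π = [0.2593, 0.2305, 0.1276, 0.1811, 0.2016]
t=3: π = [0.2538, 0.2300, 0.1171, 0.2026, 0.1966]

π = [0.2538, 0.2300, 0.1171, 0.2026, 0.1966]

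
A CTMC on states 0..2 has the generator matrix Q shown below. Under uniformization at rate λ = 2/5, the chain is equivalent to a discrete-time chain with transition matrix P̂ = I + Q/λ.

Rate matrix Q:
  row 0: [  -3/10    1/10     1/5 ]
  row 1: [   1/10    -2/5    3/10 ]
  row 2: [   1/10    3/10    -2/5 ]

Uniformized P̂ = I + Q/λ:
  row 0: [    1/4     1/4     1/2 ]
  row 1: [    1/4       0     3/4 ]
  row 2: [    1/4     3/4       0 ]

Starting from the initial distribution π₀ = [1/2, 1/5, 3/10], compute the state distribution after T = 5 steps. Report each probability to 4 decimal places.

t=0: π = [0.5000, 0.2000, 0.3000]
t=1: π = [0.2500, 0.3500, 0.4000]
t=2: π = [0.2500, 0.3625, 0.3875]
t=3: π = [0.2500, 0.3531, 0.3969]
t=4: π = [0.2500, 0.3602, 0.3898]
t=5: π = [0.2500, 0.3549, 0.3951]

π = [0.2500, 0.3549, 0.3951]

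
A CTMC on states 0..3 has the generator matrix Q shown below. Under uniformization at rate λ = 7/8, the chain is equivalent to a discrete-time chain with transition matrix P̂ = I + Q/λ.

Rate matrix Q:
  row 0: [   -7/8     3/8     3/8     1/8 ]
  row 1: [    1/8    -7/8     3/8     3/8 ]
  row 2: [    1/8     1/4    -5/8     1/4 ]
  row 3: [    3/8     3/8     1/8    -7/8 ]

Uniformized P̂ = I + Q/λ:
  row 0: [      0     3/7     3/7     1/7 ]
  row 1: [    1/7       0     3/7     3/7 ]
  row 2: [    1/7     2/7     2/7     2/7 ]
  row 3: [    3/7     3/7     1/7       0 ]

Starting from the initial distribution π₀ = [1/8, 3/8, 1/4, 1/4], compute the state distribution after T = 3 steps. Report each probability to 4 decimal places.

t=0: π = [0.1250, 0.3750, 0.2500, 0.2500]
t=1: π = [0.1964, 0.2321, 0.3214, 0.2500]
t=2: π = [0.1862, 0.2832, 0.3112, 0.2194]
t=3: π = [0.1789, 0.2628, 0.3214, 0.2369]

π = [0.1789, 0.2628, 0.3214, 0.2369]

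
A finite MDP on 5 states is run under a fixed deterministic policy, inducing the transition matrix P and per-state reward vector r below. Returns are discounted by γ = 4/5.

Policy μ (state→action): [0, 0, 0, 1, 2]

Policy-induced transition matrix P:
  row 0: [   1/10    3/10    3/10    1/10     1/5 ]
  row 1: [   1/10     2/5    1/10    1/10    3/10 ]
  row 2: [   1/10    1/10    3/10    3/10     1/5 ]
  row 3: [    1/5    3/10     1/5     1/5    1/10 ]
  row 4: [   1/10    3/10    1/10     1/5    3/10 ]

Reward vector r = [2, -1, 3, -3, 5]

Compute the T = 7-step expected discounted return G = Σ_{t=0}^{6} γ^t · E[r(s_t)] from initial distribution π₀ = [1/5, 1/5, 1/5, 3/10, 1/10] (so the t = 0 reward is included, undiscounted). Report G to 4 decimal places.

G = 3.6585

t=0: π = [0.2000, 0.2000, 0.2000, 0.3000, 0.1000], E[r] = 0.4000, γ^t·E[r] = 0.400000, running G = 0.400000
t=1: π = [0.1300, 0.2800, 0.2100, 0.1800, 0.2000], E[r] = 1.0700, γ^t·E[r] = 0.856000, running G = 1.256000
t=2: π = [0.1180, 0.2860, 0.1860, 0.1800, 0.2300], E[r] = 1.1180, γ^t·E[r] = 0.715520, running G = 1.971520
t=3: π = [0.1180, 0.2914, 0.1788, 0.1782, 0.2336], E[r] = 1.1144, γ^t·E[r] = 0.570573, running G = 2.542093
t=4: π = [0.1178, 0.2934, 0.1772, 0.1769, 0.2347], E[r] = 1.1164, γ^t·E[r] = 0.457269, running G = 2.999362
t=5: π = [0.1177, 0.2939, 0.1767, 0.1766, 0.2351], E[r] = 1.1173, γ^t·E[r] = 0.366128, running G = 3.365490
t=6: π = [0.1177, 0.2941, 0.1765, 0.1765, 0.2352], E[r] = 1.1176, γ^t·E[r] = 0.292961, running G = 3.658451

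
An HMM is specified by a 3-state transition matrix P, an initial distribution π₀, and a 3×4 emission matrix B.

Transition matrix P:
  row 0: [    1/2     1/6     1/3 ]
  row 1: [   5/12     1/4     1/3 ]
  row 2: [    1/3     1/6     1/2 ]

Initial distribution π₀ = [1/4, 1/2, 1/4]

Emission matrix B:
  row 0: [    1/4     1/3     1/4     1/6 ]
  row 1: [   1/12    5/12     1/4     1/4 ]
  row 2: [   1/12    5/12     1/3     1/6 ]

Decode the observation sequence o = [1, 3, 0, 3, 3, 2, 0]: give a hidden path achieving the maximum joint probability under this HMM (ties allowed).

path = [1, 0, 0, 0, 0, 0, 0]

t=0: δ = [8.333e-02, 2.083e-01, 1.042e-01]  (obs o_0=1)
t=1: δ = [1.447e-02, 1.302e-02, 1.157e-02]  ψ = [1, 1, 1]  (obs o_1=3)
t=2: δ = [1.808e-03, 2.713e-04, 4.823e-04]  ψ = [0, 1, 2]  (obs o_2=0)
t=3: δ = [1.507e-04, 7.535e-05, 1.005e-04]  ψ = [0, 0, 0]  (obs o_3=3)
t=4: δ = [1.256e-05, 6.279e-06, 8.372e-06]  ψ = [0, 0, 0]  (obs o_4=3)
t=5: δ = [1.570e-06, 5.233e-07, 1.395e-06]  ψ = [0, 0, 0]  (obs o_5=2)
t=6: δ = [1.962e-07, 2.180e-08, 5.814e-08]  ψ = [0, 0, 2]  (obs o_6=0)
backtrack: best end state = 0; path = [1, 0, 0, 0, 0, 0, 0]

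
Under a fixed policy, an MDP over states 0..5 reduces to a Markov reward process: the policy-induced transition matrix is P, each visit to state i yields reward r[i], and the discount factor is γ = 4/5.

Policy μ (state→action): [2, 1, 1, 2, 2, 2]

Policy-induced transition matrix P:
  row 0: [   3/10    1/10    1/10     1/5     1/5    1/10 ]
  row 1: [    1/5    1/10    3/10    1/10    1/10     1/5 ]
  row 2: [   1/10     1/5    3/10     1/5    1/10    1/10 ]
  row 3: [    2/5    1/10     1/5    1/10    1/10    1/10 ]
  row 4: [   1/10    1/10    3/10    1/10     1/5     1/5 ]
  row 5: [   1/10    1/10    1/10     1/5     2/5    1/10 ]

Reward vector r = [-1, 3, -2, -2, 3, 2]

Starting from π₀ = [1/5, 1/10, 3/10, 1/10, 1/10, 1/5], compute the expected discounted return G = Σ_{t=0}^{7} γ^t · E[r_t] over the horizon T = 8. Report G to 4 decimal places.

t=0: π = [0.2000, 0.1000, 0.3000, 0.1000, 0.1000, 0.2000], E[r] = 0.0000, γ^t·E[r] = 0.000000, running G = 0.000000
t=1: π = [0.1800, 0.1300, 0.2100, 0.1700, 0.1900, 0.1200], E[r] = 0.2600, γ^t·E[r] = 0.208000, running G = 0.208000
t=2: π = [0.2000, 0.1210, 0.2230, 0.1510, 0.1730, 0.1320], E[r] = 0.1980, γ^t·E[r] = 0.126720, running G = 0.334720
t=3: π = [0.1974, 0.1223, 0.2185, 0.1555, 0.1769, 0.1294], E[r] = 0.2110, γ^t·E[r] = 0.108032, running G = 0.442752
t=4: π = [0.1984, 0.1219, 0.2191, 0.1545, 0.1763, 0.1299], E[r] = 0.2085, γ^t·E[r] = 0.085418, running G = 0.528170
t=5: π = [0.1982, 0.1219, 0.2189, 0.1547, 0.1764, 0.1298], E[r] = 0.2092, γ^t·E[r] = 0.068546, running G = 0.596716
t=6: π = [0.1983, 0.1219, 0.2189, 0.1547, 0.1764, 0.1298], E[r] = 0.2091, γ^t·E[r] = 0.054809, running G = 0.651525
t=7: π = [0.1982, 0.1219, 0.2189, 0.1547, 0.1764, 0.1298], E[r] = 0.2091, γ^t·E[r] = 0.043854, running G = 0.695379

G = 0.6954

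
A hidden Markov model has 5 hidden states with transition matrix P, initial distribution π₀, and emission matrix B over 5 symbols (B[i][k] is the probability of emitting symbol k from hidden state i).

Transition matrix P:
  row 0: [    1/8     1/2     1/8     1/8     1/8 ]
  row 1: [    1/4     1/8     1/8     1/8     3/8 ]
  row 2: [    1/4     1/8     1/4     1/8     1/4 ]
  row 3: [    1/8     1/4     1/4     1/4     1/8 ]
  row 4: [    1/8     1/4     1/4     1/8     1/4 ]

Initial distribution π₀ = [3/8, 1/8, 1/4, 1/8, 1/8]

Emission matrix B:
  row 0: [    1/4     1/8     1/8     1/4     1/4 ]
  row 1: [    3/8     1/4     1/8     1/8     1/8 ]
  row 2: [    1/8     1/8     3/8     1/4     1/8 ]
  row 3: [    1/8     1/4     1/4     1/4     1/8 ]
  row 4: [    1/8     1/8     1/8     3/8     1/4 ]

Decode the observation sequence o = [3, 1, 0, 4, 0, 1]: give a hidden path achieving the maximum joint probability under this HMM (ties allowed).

t=0: δ = [9.375e-02, 1.562e-02, 6.250e-02, 3.125e-02, 4.688e-02]  (obs o_0=3)
t=1: δ = [1.953e-03, 1.172e-02, 1.953e-03, 2.930e-03, 1.953e-03]  ψ = [2, 0, 2, 0, 2]  (obs o_1=1)
t=2: δ = [7.324e-04, 5.493e-04, 1.831e-04, 1.831e-04, 5.493e-04]  ψ = [1, 1, 1, 1, 1]  (obs o_2=0)
t=3: δ = [3.433e-05, 4.578e-05, 1.717e-05, 1.144e-05, 5.150e-05]  ψ = [1, 0, 4, 0, 1]  (obs o_3=4)
t=4: δ = [2.861e-06, 6.437e-06, 1.609e-06, 8.047e-07, 2.146e-06]  ψ = [1, 0, 4, 4, 1]  (obs o_4=0)
t=5: δ = [2.012e-07, 3.576e-07, 1.006e-07, 2.012e-07, 3.017e-07]  ψ = [1, 0, 1, 1, 1]  (obs o_5=1)
backtrack: best end state = 1; path = [0, 1, 0, 1, 0, 1]

path = [0, 1, 0, 1, 0, 1]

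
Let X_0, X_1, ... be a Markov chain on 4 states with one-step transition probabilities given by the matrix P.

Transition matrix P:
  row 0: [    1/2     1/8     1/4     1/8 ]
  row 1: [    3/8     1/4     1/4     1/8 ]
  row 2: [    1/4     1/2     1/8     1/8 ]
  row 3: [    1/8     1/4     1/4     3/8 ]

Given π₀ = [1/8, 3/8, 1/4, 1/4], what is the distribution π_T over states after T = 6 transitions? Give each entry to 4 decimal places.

t=0: π = [0.1250, 0.3750, 0.2500, 0.2500]
t=1: π = [0.2969, 0.2969, 0.2188, 0.1875]
t=2: π = [0.3379, 0.2676, 0.2227, 0.1719]
t=3: π = [0.3464, 0.2634, 0.2222, 0.1680]
t=4: π = [0.3485, 0.2622, 0.2222, 0.1670]
t=5: π = [0.3490, 0.2620, 0.2222, 0.1667]
t=6: π = [0.3492, 0.2619, 0.2222, 0.1667]

π = [0.3492, 0.2619, 0.2222, 0.1667]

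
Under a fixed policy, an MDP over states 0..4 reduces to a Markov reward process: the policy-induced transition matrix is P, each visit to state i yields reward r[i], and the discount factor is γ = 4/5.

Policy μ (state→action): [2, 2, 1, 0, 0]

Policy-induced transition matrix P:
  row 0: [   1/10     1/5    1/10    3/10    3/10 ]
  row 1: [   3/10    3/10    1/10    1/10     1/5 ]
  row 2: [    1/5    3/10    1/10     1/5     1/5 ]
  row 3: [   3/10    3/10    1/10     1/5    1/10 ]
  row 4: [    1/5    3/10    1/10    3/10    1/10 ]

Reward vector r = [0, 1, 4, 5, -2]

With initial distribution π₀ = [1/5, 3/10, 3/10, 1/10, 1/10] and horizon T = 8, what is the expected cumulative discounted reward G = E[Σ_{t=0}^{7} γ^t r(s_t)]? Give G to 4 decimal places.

G = 6.0799

t=0: π = [0.2000, 0.3000, 0.3000, 0.1000, 0.1000], E[r] = 1.8000, γ^t·E[r] = 1.800000, running G = 1.800000
t=1: π = [0.2200, 0.2800, 0.1000, 0.2000, 0.2000], E[r] = 1.2800, γ^t·E[r] = 1.024000, running G = 2.824000
t=2: π = [0.2260, 0.2780, 0.1000, 0.2140, 0.1820], E[r] = 1.3840, γ^t·E[r] = 0.885760, running G = 3.709760
t=3: π = [0.2266, 0.2774, 0.1000, 0.2130, 0.1830], E[r] = 1.3764, γ^t·E[r] = 0.704717, running G = 4.414477
t=4: π = [0.2264, 0.2773, 0.1000, 0.2132, 0.1831], E[r] = 1.3773, γ^t·E[r] = 0.564150, running G = 4.978627
t=5: π = [0.2264, 0.2774, 0.1000, 0.2132, 0.1830], E[r] = 1.3774, γ^t·E[r] = 0.451344, running G = 5.429971
t=6: π = [0.2264, 0.2774, 0.1000, 0.2132, 0.1830], E[r] = 1.3774, γ^t·E[r] = 0.361064, running G = 5.791035
t=7: π = [0.2264, 0.2774, 0.1000, 0.2132, 0.1830], E[r] = 1.3774, γ^t·E[r] = 0.288853, running G = 6.079888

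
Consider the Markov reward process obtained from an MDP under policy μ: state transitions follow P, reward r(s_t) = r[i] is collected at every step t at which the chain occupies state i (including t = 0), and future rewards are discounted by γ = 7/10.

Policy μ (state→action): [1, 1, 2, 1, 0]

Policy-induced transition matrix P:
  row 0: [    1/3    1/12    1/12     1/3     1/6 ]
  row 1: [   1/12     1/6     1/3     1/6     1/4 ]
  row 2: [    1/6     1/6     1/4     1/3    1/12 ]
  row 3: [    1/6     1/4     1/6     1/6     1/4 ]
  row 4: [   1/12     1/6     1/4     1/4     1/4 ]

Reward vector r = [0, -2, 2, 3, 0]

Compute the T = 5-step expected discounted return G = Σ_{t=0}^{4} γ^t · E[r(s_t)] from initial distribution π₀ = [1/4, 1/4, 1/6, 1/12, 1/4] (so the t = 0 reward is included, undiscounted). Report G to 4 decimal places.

t=0: π = [0.2500, 0.2500, 0.1667, 0.0833, 0.2500], E[r] = 0.0833, γ^t·E[r] = 0.083333, running G = 0.083333
t=1: π = [0.1667, 0.1528, 0.2222, 0.2569, 0.2014], E[r] = 0.9097, γ^t·E[r] = 0.636806, running G = 0.720139
t=2: π = [0.1649, 0.1742, 0.2135, 0.2483, 0.1991], E[r] = 0.8235, γ^t·E[r] = 0.403513, running G = 1.123652
t=3: π = [0.1630, 0.1736, 0.2163, 0.2463, 0.2007], E[r] = 0.8245, γ^t·E[r] = 0.282790, running G = 1.406441
t=4: π = [0.1627, 0.1736, 0.2168, 0.2466, 0.2004], E[r] = 0.8262, γ^t·E[r] = 0.198365, running G = 1.604806

G = 1.6048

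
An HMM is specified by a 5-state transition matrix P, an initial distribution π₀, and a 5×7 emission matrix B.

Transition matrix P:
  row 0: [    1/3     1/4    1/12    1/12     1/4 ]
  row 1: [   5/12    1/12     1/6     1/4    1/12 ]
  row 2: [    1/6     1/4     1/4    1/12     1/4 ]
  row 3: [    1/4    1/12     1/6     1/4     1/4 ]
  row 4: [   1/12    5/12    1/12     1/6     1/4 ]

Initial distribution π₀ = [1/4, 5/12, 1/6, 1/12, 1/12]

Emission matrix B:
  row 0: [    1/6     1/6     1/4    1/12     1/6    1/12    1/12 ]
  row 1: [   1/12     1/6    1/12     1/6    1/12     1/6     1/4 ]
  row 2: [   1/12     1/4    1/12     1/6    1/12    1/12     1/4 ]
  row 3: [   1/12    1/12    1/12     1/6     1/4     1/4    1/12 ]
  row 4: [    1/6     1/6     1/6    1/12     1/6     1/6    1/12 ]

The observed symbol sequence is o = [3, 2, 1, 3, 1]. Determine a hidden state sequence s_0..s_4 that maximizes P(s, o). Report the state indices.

t=0: δ = [2.083e-02, 6.944e-02, 2.778e-02, 1.389e-02, 6.944e-03]  (obs o_0=3)
t=1: δ = [7.234e-03, 5.787e-04, 9.645e-04, 1.447e-03, 1.157e-03]  ψ = [1, 2, 1, 1, 2]  (obs o_1=2)
t=2: δ = [4.019e-04, 3.014e-04, 1.507e-04, 5.023e-05, 3.014e-04]  ψ = [0, 0, 0, 0, 0]  (obs o_2=1)
t=3: δ = [1.116e-05, 2.093e-05, 8.372e-06, 1.256e-05, 8.372e-06]  ψ = [0, 4, 1, 1, 0]  (obs o_3=3)
t=4: δ = [1.454e-06, 5.814e-07, 8.721e-07, 4.361e-07, 5.233e-07]  ψ = [1, 4, 1, 1, 3]  (obs o_4=1)
backtrack: best end state = 0; path = [1, 0, 4, 1, 0]

path = [1, 0, 4, 1, 0]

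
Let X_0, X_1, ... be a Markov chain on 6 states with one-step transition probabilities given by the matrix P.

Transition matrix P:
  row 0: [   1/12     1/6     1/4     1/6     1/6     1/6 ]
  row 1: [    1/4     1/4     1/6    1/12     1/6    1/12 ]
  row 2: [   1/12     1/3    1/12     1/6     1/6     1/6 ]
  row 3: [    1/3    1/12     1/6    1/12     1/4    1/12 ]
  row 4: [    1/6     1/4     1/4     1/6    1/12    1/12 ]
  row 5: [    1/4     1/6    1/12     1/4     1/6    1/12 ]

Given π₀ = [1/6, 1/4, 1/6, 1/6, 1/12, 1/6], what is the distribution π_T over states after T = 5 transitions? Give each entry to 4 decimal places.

π = [0.1883, 0.2149, 0.1723, 0.1460, 0.1651, 0.1134]

t=0: π = [0.1667, 0.2500, 0.1667, 0.1667, 0.0833, 0.1667]
t=1: π = [0.2014, 0.2083, 0.1597, 0.1458, 0.1736, 0.1111]
t=2: π = [0.1875, 0.2130, 0.1753, 0.1464, 0.1644, 0.1134]
t=3: π = [0.1880, 0.2151, 0.1719, 0.1462, 0.1652, 0.1136]
t=4: π = [0.1884, 0.2148, 0.1723, 0.1460, 0.1651, 0.1133]
t=5: π = [0.1883, 0.2149, 0.1723, 0.1460, 0.1651, 0.1134]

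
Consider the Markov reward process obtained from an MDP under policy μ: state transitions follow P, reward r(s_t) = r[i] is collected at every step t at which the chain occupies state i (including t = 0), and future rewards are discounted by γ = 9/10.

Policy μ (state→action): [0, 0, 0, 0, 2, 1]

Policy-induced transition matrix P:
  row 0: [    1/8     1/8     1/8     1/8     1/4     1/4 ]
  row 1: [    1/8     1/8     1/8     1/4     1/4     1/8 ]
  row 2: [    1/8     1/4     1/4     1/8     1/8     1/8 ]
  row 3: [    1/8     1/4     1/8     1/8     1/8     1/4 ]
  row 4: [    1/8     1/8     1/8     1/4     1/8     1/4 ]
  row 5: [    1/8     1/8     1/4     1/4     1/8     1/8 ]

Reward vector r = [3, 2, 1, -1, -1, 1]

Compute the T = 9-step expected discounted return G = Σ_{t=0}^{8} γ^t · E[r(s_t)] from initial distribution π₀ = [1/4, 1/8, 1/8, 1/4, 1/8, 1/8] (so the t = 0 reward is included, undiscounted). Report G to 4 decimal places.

t=0: π = [0.2500, 0.1250, 0.1250, 0.2500, 0.1250, 0.1250], E[r] = 0.8750, γ^t·E[r] = 0.875000, running G = 0.875000
t=1: π = [0.1250, 0.1719, 0.1563, 0.1719, 0.1719, 0.2031], E[r] = 0.7344, γ^t·E[r] = 0.660938, running G = 1.535938
t=2: π = [0.1250, 0.1660, 0.1699, 0.1934, 0.1621, 0.1836], E[r] = 0.7051, γ^t·E[r] = 0.571113, running G = 2.107051
t=3: π = [0.1250, 0.1704, 0.1692, 0.1890, 0.1614, 0.1851], E[r] = 0.7197, γ^t·E[r] = 0.524681, running G = 2.631731
t=4: π = [0.1250, 0.1698, 0.1693, 0.1896, 0.1619, 0.1844], E[r] = 0.7167, γ^t·E[r] = 0.470230, running G = 3.101962
t=5: π = [0.1250, 0.1699, 0.1692, 0.1895, 0.1618, 0.1846], E[r] = 0.7171, γ^t·E[r] = 0.423464, running G = 3.525426
t=6: π = [0.1250, 0.1698, 0.1692, 0.1895, 0.1619, 0.1845], E[r] = 0.7171, γ^t·E[r] = 0.381074, running G = 3.906500
t=7: π = [0.1250, 0.1698, 0.1692, 0.1895, 0.1619, 0.1845], E[r] = 0.7171, γ^t·E[r] = 0.342974, running G = 4.249474
t=8: π = [0.1250, 0.1698, 0.1692, 0.1895, 0.1619, 0.1845], E[r] = 0.7171, γ^t·E[r] = 0.308675, running G = 4.558149

G = 4.5581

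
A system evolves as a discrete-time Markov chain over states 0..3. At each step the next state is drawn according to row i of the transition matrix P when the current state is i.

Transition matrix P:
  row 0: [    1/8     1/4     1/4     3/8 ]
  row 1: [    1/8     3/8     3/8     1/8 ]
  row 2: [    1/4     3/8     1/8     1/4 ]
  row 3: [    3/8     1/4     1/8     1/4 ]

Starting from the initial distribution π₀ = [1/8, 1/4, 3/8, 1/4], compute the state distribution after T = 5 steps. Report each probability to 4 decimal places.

t=0: π = [0.1250, 0.2500, 0.3750, 0.2500]
t=1: π = [0.2344, 0.3281, 0.2031, 0.2344]
t=2: π = [0.2090, 0.3164, 0.2363, 0.2383]
t=3: π = [0.2141, 0.3191, 0.2302, 0.2366]
t=4: π = [0.2129, 0.3187, 0.2315, 0.2369]
t=5: π = [0.2132, 0.3188, 0.2313, 0.2368]

π = [0.2132, 0.3188, 0.2313, 0.2368]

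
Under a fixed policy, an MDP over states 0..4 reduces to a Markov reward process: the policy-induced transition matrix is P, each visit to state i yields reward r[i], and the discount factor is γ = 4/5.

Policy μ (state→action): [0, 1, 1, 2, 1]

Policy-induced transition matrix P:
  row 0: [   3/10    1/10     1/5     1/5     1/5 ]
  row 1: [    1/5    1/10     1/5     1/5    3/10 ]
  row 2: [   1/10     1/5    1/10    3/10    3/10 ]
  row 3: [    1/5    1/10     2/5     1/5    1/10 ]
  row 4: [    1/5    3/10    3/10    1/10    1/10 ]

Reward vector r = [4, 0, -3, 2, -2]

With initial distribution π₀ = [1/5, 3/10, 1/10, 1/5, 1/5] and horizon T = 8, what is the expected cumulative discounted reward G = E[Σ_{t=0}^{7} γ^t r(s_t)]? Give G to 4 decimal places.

G = 0.7539

t=0: π = [0.2000, 0.3000, 0.1000, 0.2000, 0.2000], E[r] = 0.5000, γ^t·E[r] = 0.500000, running G = 0.500000
t=1: π = [0.2100, 0.1500, 0.2500, 0.1900, 0.2000], E[r] = 0.0700, γ^t·E[r] = 0.056000, running G = 0.556000
t=2: π = [0.1960, 0.1650, 0.2330, 0.2050, 0.2010], E[r] = 0.0930, γ^t·E[r] = 0.059520, running G = 0.615520
t=3: π = [0.1963, 0.1635, 0.2378, 0.2032, 0.1992], E[r] = 0.0798, γ^t·E[r] = 0.040858, running G = 0.656378
t=4: π = [0.1959, 0.1636, 0.2368, 0.2039, 0.1999], E[r] = 0.0810, γ^t·E[r] = 0.033178, running G = 0.689555
t=5: π = [0.1959, 0.1637, 0.2371, 0.2037, 0.1997], E[r] = 0.0804, γ^t·E[r] = 0.026354, running G = 0.715910
t=6: π = [0.1959, 0.1636, 0.2370, 0.2037, 0.1997], E[r] = 0.0805, γ^t·E[r] = 0.021115, running G = 0.737025
t=7: π = [0.1959, 0.1636, 0.2370, 0.2037, 0.1997], E[r] = 0.0805, γ^t·E[r] = 0.016884, running G = 0.753908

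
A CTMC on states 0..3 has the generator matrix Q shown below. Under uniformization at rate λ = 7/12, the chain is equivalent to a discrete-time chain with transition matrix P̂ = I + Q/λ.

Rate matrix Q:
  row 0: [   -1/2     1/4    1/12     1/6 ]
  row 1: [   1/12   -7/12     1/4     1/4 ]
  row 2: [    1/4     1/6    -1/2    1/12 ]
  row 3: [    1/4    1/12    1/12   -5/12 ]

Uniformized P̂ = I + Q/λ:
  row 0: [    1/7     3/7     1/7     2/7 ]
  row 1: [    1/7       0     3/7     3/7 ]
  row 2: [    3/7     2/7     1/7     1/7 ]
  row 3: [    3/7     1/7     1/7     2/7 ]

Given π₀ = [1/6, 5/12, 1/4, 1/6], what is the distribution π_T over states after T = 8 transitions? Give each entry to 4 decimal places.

π = [0.2840, 0.2218, 0.2062, 0.2879]

t=0: π = [0.1667, 0.4167, 0.2500, 0.1667]
t=1: π = [0.2619, 0.1667, 0.2619, 0.3095]
t=2: π = [0.3061, 0.2313, 0.1905, 0.2721]
t=3: π = [0.2750, 0.2245, 0.2089, 0.2915]
t=4: π = [0.2859, 0.2192, 0.2070, 0.2879]
t=5: π = [0.2843, 0.2228, 0.2055, 0.2875]
t=6: π = [0.2837, 0.2216, 0.2065, 0.2882]
t=7: π = [0.2842, 0.2218, 0.2062, 0.2879]
t=8: π = [0.2840, 0.2218, 0.2062, 0.2879]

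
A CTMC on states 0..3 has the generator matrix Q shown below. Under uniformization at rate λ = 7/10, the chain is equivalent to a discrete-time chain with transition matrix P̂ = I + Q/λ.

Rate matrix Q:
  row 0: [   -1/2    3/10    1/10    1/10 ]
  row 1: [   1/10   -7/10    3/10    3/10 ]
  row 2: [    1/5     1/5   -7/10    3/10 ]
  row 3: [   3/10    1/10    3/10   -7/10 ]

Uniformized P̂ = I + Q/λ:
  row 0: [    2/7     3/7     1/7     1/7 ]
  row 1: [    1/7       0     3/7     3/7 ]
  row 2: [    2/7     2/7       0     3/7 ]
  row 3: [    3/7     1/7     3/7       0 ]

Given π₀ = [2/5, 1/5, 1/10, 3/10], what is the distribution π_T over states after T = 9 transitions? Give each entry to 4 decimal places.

t=0: π = [0.4000, 0.2000, 0.1000, 0.3000]
t=1: π = [0.3000, 0.2429, 0.2714, 0.1857]
t=2: π = [0.2776, 0.2327, 0.2265, 0.2633]
t=3: π = [0.2901, 0.2213, 0.2522, 0.2364]
t=4: π = [0.2879, 0.2302, 0.2376, 0.2444]
t=5: π = [0.2877, 0.2262, 0.2445, 0.2416]
t=6: π = [0.2879, 0.2277, 0.2416, 0.2428]
t=7: π = [0.2879, 0.2271, 0.2428, 0.2422]
t=8: π = [0.2879, 0.2273, 0.2423, 0.2425]
t=9: π = [0.2879, 0.2272, 0.2425, 0.2424]

π = [0.2879, 0.2272, 0.2425, 0.2424]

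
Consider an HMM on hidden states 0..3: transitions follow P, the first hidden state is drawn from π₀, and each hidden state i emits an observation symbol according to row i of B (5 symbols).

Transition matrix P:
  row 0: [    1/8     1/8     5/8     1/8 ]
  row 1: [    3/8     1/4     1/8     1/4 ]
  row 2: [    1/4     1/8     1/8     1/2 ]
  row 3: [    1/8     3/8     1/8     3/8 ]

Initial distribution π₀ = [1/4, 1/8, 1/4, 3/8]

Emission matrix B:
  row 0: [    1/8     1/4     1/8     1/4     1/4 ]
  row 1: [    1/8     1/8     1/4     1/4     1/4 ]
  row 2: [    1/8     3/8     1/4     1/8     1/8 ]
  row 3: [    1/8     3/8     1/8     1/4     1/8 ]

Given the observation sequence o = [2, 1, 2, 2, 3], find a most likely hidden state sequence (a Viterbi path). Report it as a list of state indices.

path = [2, 3, 1, 1, 0]

t=0: δ = [3.125e-02, 3.125e-02, 6.250e-02, 4.688e-02]  (obs o_0=2)
t=1: δ = [3.906e-03, 2.197e-03, 7.324e-03, 1.172e-02]  ψ = [2, 3, 0, 2]  (obs o_1=1)
t=2: δ = [2.289e-04, 1.099e-03, 6.104e-04, 5.493e-04]  ψ = [2, 3, 0, 3]  (obs o_2=2)
t=3: δ = [5.150e-05, 6.866e-05, 3.576e-05, 3.815e-05]  ψ = [1, 1, 0, 2]  (obs o_3=2)
t=4: δ = [6.437e-06, 4.292e-06, 4.023e-06, 4.470e-06]  ψ = [1, 1, 0, 2]  (obs o_4=3)
backtrack: best end state = 0; path = [2, 3, 1, 1, 0]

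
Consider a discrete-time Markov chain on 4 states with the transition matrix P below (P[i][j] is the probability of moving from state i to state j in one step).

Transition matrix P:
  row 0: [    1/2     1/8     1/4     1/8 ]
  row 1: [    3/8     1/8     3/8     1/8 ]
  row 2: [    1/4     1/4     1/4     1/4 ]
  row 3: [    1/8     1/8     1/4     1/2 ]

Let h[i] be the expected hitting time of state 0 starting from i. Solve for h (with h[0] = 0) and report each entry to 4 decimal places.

First-step conditioning: h[0] = 0; for i ≠ 0, h[i] = 1 + Σ_k P[i][k]·h[k].
  h[1] = 1 + 1/8·h[1] + 3/8·h[2] + 1/8·h[3]
  h[2] = 1 + 1/4·h[1] + 1/4·h[2] + 1/4·h[3]
  h[3] = 1 + 1/8·h[1] + 1/4·h[2] + 1/2·h[3]
Solving the 3×3 linear system over states ≠ 0 gives exactly h = [0, 92/25, 106/25, 126/25] (h[0] = 0 is the target).

h = [0.0000, 3.6800, 4.2400, 5.0400]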